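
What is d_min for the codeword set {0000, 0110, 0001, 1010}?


Comparing all pairs, minimum distance: 1
Can detect 0 errors, correct 0 errors

1


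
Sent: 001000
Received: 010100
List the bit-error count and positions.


XOR: 011100

3 error(s) at position(s): 1, 2, 3


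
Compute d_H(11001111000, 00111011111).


XOR: 11110100111
Count of 1s: 8

8


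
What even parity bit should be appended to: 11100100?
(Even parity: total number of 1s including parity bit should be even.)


Number of 1s in data: 4
Parity bit: 0

0


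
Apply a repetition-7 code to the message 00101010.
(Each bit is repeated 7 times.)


Each bit -> 7 copies

00000000000000111111100000001111111000000011111110000000


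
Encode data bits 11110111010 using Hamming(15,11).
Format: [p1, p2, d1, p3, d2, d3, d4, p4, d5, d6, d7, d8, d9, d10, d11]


Parity bits: p1=0, p2=0, p3=1, p4=0

001111100111010


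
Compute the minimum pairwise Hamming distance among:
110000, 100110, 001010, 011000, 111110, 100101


Comparing all pairs, minimum distance: 2
Can detect 1 errors, correct 0 errors

2


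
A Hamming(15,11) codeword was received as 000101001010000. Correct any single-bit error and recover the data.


Syndrome = 0: no error detected

Data: 00101010000 (no errors)


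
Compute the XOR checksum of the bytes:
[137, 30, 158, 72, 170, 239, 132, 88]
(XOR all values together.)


XOR chain: 137 ^ 30 ^ 158 ^ 72 ^ 170 ^ 239 ^ 132 ^ 88 = 216

216


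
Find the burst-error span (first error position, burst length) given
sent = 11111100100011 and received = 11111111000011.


XOR: 00000011100000

Burst at position 6, length 3


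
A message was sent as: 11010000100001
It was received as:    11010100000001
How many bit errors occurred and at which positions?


XOR: 00000100100000

2 error(s) at position(s): 5, 8


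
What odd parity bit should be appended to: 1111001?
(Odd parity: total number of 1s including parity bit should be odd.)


Number of 1s in data: 5
Parity bit: 0

0


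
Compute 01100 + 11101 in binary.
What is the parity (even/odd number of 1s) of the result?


01100 = 12
11101 = 29
Sum = 41 = 101001
1s count = 3

odd parity (3 ones in 101001)


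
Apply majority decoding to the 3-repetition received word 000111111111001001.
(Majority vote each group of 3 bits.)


Groups: 000, 111, 111, 111, 001, 001
Majority votes: 011100

011100


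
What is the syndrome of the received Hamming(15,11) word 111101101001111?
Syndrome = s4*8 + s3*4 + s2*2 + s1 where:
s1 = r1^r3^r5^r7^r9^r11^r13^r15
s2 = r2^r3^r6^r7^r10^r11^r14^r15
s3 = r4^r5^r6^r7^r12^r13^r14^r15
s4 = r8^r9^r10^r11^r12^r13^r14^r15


s1=0, s2=0, s3=1, s4=1

Syndrome = 12 (error at position 12)


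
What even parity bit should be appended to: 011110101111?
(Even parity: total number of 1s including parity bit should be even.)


Number of 1s in data: 9
Parity bit: 1

1


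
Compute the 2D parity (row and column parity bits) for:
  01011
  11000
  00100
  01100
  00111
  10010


Row parities: 101010
Column parities: 01110

Row P: 101010, Col P: 01110, Corner: 1


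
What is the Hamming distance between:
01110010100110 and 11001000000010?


XOR: 10111010100100
Count of 1s: 7

7


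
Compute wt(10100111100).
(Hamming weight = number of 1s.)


Counting 1s in 10100111100

6


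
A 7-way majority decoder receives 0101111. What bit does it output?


Ones: 5 out of 7
Threshold: 4

1 (5/7 voted 1)


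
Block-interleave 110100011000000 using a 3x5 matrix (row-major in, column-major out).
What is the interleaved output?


Matrix:
  11010
  00110
  00000
Read columns: 100100010110000

100100010110000


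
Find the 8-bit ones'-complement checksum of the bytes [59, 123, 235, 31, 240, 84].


Sum = 772 mod 256 = 4
Complement = 251

251


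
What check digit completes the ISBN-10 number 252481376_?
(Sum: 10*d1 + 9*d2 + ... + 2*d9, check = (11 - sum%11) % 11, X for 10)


Weighted sum: 207
207 mod 11 = 9

Check digit: 2


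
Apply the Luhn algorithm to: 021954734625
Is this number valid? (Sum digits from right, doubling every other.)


Luhn sum = 49
49 mod 10 = 9

Invalid (Luhn sum mod 10 = 9)


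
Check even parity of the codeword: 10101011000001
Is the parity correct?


Number of 1s: 6

Yes, parity is correct (6 ones)


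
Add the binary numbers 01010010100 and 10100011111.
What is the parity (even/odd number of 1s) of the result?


01010010100 = 660
10100011111 = 1311
Sum = 1971 = 11110110011
1s count = 8

even parity (8 ones in 11110110011)


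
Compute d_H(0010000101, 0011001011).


XOR: 0001001110
Count of 1s: 4

4


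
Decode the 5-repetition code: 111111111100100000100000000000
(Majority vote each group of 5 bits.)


Groups: 11111, 11111, 00100, 00010, 00000, 00000
Majority votes: 110000

110000


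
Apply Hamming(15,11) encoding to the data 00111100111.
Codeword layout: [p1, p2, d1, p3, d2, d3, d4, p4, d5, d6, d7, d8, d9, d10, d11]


Parity bits: p1=0, p2=1, p3=1, p4=1

010101111100111


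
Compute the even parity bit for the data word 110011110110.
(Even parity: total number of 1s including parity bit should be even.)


Number of 1s in data: 8
Parity bit: 0

0


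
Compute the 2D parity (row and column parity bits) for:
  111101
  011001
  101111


Row parities: 111
Column parities: 001011

Row P: 111, Col P: 001011, Corner: 1


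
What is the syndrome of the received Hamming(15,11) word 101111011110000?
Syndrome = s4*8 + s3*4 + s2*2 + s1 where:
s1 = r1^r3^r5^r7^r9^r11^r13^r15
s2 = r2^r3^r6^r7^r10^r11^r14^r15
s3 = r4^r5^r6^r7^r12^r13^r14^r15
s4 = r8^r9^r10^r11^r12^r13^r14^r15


s1=1, s2=0, s3=1, s4=0

Syndrome = 5 (error at position 5)


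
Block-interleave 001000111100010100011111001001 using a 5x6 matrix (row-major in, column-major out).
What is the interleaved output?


Matrix:
  001000
  111100
  010100
  011111
  001001
Read columns: 010000111011011011100001000011

010000111011011011100001000011


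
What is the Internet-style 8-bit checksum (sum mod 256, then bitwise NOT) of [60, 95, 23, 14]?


Sum = 192 mod 256 = 192
Complement = 63

63


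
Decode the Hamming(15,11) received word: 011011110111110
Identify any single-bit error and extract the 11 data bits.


Syndrome = 3: error at position 3

Data: 01110111110 (corrected bit 3)


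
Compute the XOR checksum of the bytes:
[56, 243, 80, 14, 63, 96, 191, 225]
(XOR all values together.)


XOR chain: 56 ^ 243 ^ 80 ^ 14 ^ 63 ^ 96 ^ 191 ^ 225 = 148

148


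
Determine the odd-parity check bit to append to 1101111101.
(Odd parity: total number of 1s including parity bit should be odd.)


Number of 1s in data: 8
Parity bit: 1

1


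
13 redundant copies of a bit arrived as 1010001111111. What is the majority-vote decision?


Ones: 9 out of 13
Threshold: 7

1 (9/13 voted 1)


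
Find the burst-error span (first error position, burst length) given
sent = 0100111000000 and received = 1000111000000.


XOR: 1100000000000

Burst at position 0, length 2


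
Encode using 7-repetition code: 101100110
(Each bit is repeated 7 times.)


Each bit -> 7 copies

111111100000001111111111111100000000000000111111111111110000000


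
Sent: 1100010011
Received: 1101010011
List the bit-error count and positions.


XOR: 0001000000

1 error(s) at position(s): 3


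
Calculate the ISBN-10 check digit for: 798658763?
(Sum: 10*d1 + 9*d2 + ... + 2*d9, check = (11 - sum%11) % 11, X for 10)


Weighted sum: 379
379 mod 11 = 5

Check digit: 6


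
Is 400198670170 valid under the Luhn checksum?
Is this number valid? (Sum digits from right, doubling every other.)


Luhn sum = 42
42 mod 10 = 2

Invalid (Luhn sum mod 10 = 2)


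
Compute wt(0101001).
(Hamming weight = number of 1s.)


Counting 1s in 0101001

3


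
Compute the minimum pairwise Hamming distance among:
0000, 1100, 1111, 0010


Comparing all pairs, minimum distance: 1
Can detect 0 errors, correct 0 errors

1


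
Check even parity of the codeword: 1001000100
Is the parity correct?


Number of 1s: 3

No, parity error (3 ones)


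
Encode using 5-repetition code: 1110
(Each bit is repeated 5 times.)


Each bit -> 5 copies

11111111111111100000


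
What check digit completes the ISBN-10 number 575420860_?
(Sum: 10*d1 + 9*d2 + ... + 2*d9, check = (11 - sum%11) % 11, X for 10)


Weighted sum: 243
243 mod 11 = 1

Check digit: X


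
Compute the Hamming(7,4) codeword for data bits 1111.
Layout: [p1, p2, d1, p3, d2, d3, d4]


Parity bits: p1=1, p2=1, p3=1

1111111


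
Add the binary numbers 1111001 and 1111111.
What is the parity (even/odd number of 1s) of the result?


1111001 = 121
1111111 = 127
Sum = 248 = 11111000
1s count = 5

odd parity (5 ones in 11111000)


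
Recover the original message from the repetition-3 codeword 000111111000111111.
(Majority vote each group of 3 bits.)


Groups: 000, 111, 111, 000, 111, 111
Majority votes: 011011

011011


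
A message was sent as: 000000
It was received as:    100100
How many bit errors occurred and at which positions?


XOR: 100100

2 error(s) at position(s): 0, 3


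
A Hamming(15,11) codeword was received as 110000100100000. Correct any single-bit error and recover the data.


Syndrome = 14: error at position 14

Data: 00010100010 (corrected bit 14)


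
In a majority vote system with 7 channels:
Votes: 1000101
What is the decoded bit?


Ones: 3 out of 7
Threshold: 4

0 (3/7 voted 1)


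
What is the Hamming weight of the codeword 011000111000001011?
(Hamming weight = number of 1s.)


Counting 1s in 011000111000001011

8


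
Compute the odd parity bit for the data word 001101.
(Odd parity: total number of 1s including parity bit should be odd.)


Number of 1s in data: 3
Parity bit: 0

0


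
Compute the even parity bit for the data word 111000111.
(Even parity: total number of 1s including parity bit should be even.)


Number of 1s in data: 6
Parity bit: 0

0


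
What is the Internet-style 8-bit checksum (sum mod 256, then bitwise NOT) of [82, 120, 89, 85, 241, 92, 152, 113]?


Sum = 974 mod 256 = 206
Complement = 49

49


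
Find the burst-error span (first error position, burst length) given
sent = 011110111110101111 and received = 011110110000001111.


XOR: 000000001110100000

Burst at position 8, length 5


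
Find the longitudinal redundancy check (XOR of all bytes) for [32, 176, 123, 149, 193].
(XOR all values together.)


XOR chain: 32 ^ 176 ^ 123 ^ 149 ^ 193 = 191

191


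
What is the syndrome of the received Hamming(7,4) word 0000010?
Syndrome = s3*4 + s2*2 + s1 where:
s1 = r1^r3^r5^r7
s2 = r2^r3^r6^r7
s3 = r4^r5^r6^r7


s1=0, s2=1, s3=1

Syndrome = 6 (error at position 6)


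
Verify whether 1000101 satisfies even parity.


Number of 1s: 3

No, parity error (3 ones)


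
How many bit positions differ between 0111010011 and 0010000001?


XOR: 0101010010
Count of 1s: 4

4


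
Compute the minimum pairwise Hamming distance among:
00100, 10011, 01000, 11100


Comparing all pairs, minimum distance: 2
Can detect 1 errors, correct 0 errors

2


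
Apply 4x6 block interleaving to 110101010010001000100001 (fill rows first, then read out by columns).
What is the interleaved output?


Matrix:
  110101
  010010
  001000
  100001
Read columns: 100111000010100001001001

100111000010100001001001


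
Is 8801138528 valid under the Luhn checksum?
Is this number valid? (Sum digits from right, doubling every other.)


Luhn sum = 45
45 mod 10 = 5

Invalid (Luhn sum mod 10 = 5)


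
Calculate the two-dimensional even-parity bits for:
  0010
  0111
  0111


Row parities: 111
Column parities: 0010

Row P: 111, Col P: 0010, Corner: 1


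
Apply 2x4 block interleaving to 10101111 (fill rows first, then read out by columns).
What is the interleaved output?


Matrix:
  1010
  1111
Read columns: 11011101

11011101


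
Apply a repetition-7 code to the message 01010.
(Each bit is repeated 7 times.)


Each bit -> 7 copies

00000001111111000000011111110000000


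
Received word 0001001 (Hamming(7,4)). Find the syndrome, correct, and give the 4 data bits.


Syndrome = 3: error at position 3

Data: 1001 (corrected bit 3)


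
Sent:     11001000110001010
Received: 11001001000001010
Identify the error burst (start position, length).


XOR: 00000001110000000

Burst at position 7, length 3


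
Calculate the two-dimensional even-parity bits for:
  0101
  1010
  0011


Row parities: 000
Column parities: 1100

Row P: 000, Col P: 1100, Corner: 0


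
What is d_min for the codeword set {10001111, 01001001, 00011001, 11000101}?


Comparing all pairs, minimum distance: 2
Can detect 1 errors, correct 0 errors

2


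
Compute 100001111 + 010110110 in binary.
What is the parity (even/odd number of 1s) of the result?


100001111 = 271
010110110 = 182
Sum = 453 = 111000101
1s count = 5

odd parity (5 ones in 111000101)


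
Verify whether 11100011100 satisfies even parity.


Number of 1s: 6

Yes, parity is correct (6 ones)


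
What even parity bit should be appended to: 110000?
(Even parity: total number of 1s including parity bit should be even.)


Number of 1s in data: 2
Parity bit: 0

0


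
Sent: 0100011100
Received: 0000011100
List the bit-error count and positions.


XOR: 0100000000

1 error(s) at position(s): 1


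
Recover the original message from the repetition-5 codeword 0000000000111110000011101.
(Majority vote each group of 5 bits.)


Groups: 00000, 00000, 11111, 00000, 11101
Majority votes: 00101

00101


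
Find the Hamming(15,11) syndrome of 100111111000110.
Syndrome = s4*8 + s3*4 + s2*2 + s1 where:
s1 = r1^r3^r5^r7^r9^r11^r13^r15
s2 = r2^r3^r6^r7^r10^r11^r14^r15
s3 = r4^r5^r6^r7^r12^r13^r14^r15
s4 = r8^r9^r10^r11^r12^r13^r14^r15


s1=1, s2=1, s3=0, s4=0

Syndrome = 3 (error at position 3)


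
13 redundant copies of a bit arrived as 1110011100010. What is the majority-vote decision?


Ones: 7 out of 13
Threshold: 7

1 (7/13 voted 1)


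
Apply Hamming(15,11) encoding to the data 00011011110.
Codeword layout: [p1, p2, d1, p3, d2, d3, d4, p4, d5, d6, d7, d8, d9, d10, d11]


Parity bits: p1=0, p2=1, p3=0, p4=1

010000111011110


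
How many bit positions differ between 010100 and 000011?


XOR: 010111
Count of 1s: 4

4


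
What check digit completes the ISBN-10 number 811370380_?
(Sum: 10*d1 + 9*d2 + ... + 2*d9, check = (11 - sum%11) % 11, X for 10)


Weighted sum: 196
196 mod 11 = 9

Check digit: 2


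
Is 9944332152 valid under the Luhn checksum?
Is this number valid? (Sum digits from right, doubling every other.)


Luhn sum = 47
47 mod 10 = 7

Invalid (Luhn sum mod 10 = 7)


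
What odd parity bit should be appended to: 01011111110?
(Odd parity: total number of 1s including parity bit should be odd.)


Number of 1s in data: 8
Parity bit: 1

1


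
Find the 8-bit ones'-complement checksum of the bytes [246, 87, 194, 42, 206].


Sum = 775 mod 256 = 7
Complement = 248

248


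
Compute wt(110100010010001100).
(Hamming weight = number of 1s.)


Counting 1s in 110100010010001100

7


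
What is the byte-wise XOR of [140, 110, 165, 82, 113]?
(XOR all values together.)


XOR chain: 140 ^ 110 ^ 165 ^ 82 ^ 113 = 100

100


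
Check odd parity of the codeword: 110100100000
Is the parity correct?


Number of 1s: 4

No, parity error (4 ones)


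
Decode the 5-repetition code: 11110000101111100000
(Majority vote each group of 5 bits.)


Groups: 11110, 00010, 11111, 00000
Majority votes: 1010

1010


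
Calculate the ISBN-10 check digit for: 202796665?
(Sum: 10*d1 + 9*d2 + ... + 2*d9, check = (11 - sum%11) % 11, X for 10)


Weighted sum: 221
221 mod 11 = 1

Check digit: X


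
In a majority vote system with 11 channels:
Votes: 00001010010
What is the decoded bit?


Ones: 3 out of 11
Threshold: 6

0 (3/11 voted 1)


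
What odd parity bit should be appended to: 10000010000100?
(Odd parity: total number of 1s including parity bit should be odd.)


Number of 1s in data: 3
Parity bit: 0

0


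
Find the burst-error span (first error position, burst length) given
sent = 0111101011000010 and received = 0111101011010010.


XOR: 0000000000010000

Burst at position 11, length 1


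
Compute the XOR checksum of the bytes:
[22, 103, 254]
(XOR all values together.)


XOR chain: 22 ^ 103 ^ 254 = 143

143


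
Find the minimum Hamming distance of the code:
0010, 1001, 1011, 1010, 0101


Comparing all pairs, minimum distance: 1
Can detect 0 errors, correct 0 errors

1


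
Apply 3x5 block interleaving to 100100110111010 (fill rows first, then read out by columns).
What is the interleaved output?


Matrix:
  10010
  01101
  11010
Read columns: 101011010101010

101011010101010


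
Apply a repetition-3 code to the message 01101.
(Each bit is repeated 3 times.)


Each bit -> 3 copies

000111111000111


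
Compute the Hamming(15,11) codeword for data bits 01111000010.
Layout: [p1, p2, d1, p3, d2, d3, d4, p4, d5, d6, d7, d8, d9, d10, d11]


Parity bits: p1=1, p2=1, p3=0, p4=0

110011101000010


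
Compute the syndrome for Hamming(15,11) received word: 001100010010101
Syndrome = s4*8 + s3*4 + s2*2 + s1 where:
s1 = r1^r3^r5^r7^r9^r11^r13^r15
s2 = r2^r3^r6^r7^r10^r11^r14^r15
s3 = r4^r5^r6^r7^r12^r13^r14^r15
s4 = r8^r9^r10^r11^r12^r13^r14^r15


s1=0, s2=1, s3=1, s4=0

Syndrome = 6 (error at position 6)


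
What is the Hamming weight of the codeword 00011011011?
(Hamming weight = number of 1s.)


Counting 1s in 00011011011

6


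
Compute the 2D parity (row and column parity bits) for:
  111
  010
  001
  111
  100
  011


Row parities: 111110
Column parities: 100

Row P: 111110, Col P: 100, Corner: 1


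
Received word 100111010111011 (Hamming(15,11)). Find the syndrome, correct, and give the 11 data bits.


Syndrome = 2: error at position 2

Data: 01100111011 (corrected bit 2)


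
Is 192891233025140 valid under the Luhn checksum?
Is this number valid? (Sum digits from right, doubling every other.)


Luhn sum = 53
53 mod 10 = 3

Invalid (Luhn sum mod 10 = 3)


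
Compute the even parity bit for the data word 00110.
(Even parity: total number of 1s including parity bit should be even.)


Number of 1s in data: 2
Parity bit: 0

0


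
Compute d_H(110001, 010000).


XOR: 100001
Count of 1s: 2

2


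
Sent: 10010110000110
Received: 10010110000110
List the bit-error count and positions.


XOR: 00000000000000

0 errors (received matches sent)


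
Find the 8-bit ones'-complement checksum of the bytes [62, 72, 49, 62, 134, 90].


Sum = 469 mod 256 = 213
Complement = 42

42


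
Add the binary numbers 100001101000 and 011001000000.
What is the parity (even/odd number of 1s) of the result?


100001101000 = 2152
011001000000 = 1600
Sum = 3752 = 111010101000
1s count = 6

even parity (6 ones in 111010101000)


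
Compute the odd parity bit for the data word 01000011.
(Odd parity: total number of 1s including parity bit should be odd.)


Number of 1s in data: 3
Parity bit: 0

0


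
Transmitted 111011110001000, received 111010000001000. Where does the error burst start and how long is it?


XOR: 000001110000000

Burst at position 5, length 3


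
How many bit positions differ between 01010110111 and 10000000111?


XOR: 11010110000
Count of 1s: 5

5


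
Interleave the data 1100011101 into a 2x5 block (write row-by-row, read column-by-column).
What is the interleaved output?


Matrix:
  11000
  11101
Read columns: 1111010001

1111010001


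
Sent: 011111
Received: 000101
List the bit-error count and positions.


XOR: 011010

3 error(s) at position(s): 1, 2, 4


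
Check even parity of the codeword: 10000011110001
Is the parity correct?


Number of 1s: 6

Yes, parity is correct (6 ones)


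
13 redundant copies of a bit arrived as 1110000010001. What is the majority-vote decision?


Ones: 5 out of 13
Threshold: 7

0 (5/13 voted 1)


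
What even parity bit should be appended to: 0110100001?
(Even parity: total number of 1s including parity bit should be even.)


Number of 1s in data: 4
Parity bit: 0

0


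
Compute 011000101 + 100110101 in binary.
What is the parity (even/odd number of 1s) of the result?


011000101 = 197
100110101 = 309
Sum = 506 = 111111010
1s count = 7

odd parity (7 ones in 111111010)


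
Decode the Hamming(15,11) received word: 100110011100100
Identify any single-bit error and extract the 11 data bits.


Syndrome = 6: error at position 6

Data: 01101100100 (corrected bit 6)


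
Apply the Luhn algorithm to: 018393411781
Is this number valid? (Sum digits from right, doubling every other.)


Luhn sum = 49
49 mod 10 = 9

Invalid (Luhn sum mod 10 = 9)


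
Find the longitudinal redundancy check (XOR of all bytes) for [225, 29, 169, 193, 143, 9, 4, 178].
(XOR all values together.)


XOR chain: 225 ^ 29 ^ 169 ^ 193 ^ 143 ^ 9 ^ 4 ^ 178 = 164

164


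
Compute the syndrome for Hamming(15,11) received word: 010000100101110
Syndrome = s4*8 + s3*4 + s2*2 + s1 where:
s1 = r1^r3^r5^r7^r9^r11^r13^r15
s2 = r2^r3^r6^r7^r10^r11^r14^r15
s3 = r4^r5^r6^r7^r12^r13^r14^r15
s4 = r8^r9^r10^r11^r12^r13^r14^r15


s1=0, s2=0, s3=0, s4=0

Syndrome = 0 (no error)


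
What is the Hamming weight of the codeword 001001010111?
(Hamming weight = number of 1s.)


Counting 1s in 001001010111

6


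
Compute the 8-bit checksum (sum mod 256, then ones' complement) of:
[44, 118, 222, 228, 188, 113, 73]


Sum = 986 mod 256 = 218
Complement = 37

37


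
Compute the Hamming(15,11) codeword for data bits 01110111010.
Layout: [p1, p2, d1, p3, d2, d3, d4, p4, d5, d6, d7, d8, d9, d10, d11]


Parity bits: p1=1, p2=1, p3=1, p4=0

110111100111010


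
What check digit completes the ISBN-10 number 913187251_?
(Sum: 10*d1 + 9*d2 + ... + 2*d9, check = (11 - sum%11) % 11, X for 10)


Weighted sum: 238
238 mod 11 = 7

Check digit: 4


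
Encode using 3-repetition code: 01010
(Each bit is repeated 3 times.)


Each bit -> 3 copies

000111000111000


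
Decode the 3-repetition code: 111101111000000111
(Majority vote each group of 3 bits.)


Groups: 111, 101, 111, 000, 000, 111
Majority votes: 111001

111001


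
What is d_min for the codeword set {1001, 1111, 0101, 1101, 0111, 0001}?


Comparing all pairs, minimum distance: 1
Can detect 0 errors, correct 0 errors

1


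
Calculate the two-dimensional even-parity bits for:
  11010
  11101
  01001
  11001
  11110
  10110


Row parities: 100101
Column parities: 11111

Row P: 100101, Col P: 11111, Corner: 1


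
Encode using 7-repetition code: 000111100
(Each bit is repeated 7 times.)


Each bit -> 7 copies

000000000000000000000111111111111111111111111111100000000000000


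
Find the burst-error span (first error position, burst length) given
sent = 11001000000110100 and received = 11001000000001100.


XOR: 00000000000111000

Burst at position 11, length 3


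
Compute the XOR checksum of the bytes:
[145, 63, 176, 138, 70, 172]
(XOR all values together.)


XOR chain: 145 ^ 63 ^ 176 ^ 138 ^ 70 ^ 172 = 126

126


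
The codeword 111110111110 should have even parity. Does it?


Number of 1s: 10

Yes, parity is correct (10 ones)


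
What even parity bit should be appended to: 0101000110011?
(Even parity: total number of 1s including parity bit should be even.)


Number of 1s in data: 6
Parity bit: 0

0


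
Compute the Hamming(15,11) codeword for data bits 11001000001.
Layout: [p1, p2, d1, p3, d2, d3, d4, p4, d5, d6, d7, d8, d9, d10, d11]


Parity bits: p1=0, p2=0, p3=0, p4=0

001010001000001


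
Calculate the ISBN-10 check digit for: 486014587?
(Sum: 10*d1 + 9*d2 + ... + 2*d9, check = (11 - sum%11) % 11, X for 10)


Weighted sum: 244
244 mod 11 = 2

Check digit: 9


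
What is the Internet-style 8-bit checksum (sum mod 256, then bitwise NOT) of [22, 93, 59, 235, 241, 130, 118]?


Sum = 898 mod 256 = 130
Complement = 125

125


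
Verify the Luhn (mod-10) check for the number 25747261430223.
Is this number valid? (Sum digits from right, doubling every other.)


Luhn sum = 49
49 mod 10 = 9

Invalid (Luhn sum mod 10 = 9)


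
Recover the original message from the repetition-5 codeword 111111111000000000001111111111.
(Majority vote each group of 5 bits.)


Groups: 11111, 11110, 00000, 00000, 11111, 11111
Majority votes: 110011

110011


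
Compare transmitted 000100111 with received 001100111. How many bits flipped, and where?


XOR: 001000000

1 error(s) at position(s): 2


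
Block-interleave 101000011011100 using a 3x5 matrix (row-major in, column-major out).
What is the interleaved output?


Matrix:
  10100
  00110
  11100
Read columns: 101001111010000

101001111010000


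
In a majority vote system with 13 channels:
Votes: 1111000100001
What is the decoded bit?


Ones: 6 out of 13
Threshold: 7

0 (6/13 voted 1)


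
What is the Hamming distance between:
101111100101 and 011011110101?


XOR: 110100010000
Count of 1s: 4

4


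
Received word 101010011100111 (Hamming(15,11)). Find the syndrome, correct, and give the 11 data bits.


Syndrome = 0: no error detected

Data: 11001100111 (no errors)


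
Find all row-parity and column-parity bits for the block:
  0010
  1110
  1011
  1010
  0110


Row parities: 11100
Column parities: 1011

Row P: 11100, Col P: 1011, Corner: 1


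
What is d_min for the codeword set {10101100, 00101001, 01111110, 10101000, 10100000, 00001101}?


Comparing all pairs, minimum distance: 1
Can detect 0 errors, correct 0 errors

1


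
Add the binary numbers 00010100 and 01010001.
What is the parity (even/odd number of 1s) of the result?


00010100 = 20
01010001 = 81
Sum = 101 = 1100101
1s count = 4

even parity (4 ones in 1100101)


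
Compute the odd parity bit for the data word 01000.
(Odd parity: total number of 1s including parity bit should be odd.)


Number of 1s in data: 1
Parity bit: 0

0


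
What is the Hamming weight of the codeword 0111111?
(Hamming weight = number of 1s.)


Counting 1s in 0111111

6


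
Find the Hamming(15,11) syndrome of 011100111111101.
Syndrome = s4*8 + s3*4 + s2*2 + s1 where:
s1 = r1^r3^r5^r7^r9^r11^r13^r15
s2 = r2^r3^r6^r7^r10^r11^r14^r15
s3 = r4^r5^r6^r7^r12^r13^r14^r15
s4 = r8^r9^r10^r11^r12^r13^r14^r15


s1=0, s2=0, s3=1, s4=1

Syndrome = 12 (error at position 12)


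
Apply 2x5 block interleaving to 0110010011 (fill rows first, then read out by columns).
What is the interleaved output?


Matrix:
  01100
  10011
Read columns: 0110100101

0110100101


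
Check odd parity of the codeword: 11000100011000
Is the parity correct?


Number of 1s: 5

Yes, parity is correct (5 ones)


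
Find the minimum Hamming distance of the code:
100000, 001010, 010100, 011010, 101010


Comparing all pairs, minimum distance: 1
Can detect 0 errors, correct 0 errors

1


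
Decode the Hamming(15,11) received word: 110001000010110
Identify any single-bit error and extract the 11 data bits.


Syndrome = 13: error at position 13

Data: 00100010010 (corrected bit 13)


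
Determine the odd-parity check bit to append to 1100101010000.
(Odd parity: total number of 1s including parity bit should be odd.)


Number of 1s in data: 5
Parity bit: 0

0


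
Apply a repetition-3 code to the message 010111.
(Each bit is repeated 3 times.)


Each bit -> 3 copies

000111000111111111


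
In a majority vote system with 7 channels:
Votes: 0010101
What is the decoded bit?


Ones: 3 out of 7
Threshold: 4

0 (3/7 voted 1)


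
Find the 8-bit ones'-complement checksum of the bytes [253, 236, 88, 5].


Sum = 582 mod 256 = 70
Complement = 185

185


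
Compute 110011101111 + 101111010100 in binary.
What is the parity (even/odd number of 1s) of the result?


110011101111 = 3311
101111010100 = 3028
Sum = 6339 = 1100011000011
1s count = 6

even parity (6 ones in 1100011000011)


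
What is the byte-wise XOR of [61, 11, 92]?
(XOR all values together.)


XOR chain: 61 ^ 11 ^ 92 = 106

106


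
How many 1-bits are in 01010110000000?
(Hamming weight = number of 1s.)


Counting 1s in 01010110000000

4


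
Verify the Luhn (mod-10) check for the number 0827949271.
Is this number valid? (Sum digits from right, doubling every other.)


Luhn sum = 49
49 mod 10 = 9

Invalid (Luhn sum mod 10 = 9)


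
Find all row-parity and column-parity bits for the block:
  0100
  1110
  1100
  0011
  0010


Row parities: 11001
Column parities: 0111

Row P: 11001, Col P: 0111, Corner: 1


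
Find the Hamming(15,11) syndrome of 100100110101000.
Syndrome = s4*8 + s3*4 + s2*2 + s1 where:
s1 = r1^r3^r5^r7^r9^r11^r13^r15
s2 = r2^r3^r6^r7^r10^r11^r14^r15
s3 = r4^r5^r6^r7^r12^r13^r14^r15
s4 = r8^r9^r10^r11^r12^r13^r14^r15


s1=0, s2=0, s3=1, s4=1

Syndrome = 12 (error at position 12)


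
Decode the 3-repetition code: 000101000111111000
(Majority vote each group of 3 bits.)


Groups: 000, 101, 000, 111, 111, 000
Majority votes: 010110

010110


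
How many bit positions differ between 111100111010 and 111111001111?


XOR: 000011110101
Count of 1s: 6

6


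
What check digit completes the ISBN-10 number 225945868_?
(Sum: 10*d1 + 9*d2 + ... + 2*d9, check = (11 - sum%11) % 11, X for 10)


Weighted sum: 256
256 mod 11 = 3

Check digit: 8


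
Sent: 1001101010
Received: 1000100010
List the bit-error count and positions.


XOR: 0001001000

2 error(s) at position(s): 3, 6


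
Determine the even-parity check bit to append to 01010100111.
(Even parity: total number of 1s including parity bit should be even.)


Number of 1s in data: 6
Parity bit: 0

0


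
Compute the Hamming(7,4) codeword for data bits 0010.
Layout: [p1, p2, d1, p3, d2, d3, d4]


Parity bits: p1=0, p2=1, p3=1

0101010


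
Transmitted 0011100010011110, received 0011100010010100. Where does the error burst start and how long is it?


XOR: 0000000000001010

Burst at position 12, length 3


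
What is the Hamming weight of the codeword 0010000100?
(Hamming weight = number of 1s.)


Counting 1s in 0010000100

2


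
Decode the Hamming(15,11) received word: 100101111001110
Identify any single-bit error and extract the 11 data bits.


Syndrome = 10: error at position 10

Data: 00111101110 (corrected bit 10)


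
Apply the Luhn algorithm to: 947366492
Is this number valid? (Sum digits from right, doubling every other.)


Luhn sum = 54
54 mod 10 = 4

Invalid (Luhn sum mod 10 = 4)


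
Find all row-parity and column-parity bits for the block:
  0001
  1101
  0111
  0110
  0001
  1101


Row parities: 111011
Column parities: 0001

Row P: 111011, Col P: 0001, Corner: 1


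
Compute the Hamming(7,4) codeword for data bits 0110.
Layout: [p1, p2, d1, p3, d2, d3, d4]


Parity bits: p1=1, p2=1, p3=0

1100110


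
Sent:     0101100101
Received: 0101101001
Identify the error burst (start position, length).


XOR: 0000001100

Burst at position 6, length 2


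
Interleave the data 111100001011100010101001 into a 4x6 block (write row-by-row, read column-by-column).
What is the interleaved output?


Matrix:
  111100
  001011
  100010
  101001
Read columns: 101110001101100001100101

101110001101100001100101


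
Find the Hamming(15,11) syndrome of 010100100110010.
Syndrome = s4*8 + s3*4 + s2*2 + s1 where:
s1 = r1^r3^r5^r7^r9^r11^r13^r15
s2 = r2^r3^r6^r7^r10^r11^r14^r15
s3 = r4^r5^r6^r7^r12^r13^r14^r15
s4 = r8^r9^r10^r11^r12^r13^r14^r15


s1=0, s2=1, s3=1, s4=1

Syndrome = 14 (error at position 14)


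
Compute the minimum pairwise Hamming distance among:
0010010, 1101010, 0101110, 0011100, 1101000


Comparing all pairs, minimum distance: 1
Can detect 0 errors, correct 0 errors

1


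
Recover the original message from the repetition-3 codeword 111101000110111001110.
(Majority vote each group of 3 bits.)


Groups: 111, 101, 000, 110, 111, 001, 110
Majority votes: 1101101

1101101


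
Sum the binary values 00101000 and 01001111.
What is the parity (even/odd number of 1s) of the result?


00101000 = 40
01001111 = 79
Sum = 119 = 1110111
1s count = 6

even parity (6 ones in 1110111)


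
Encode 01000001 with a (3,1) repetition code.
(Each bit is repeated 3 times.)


Each bit -> 3 copies

000111000000000000000111


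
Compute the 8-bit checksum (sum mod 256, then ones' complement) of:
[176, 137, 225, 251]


Sum = 789 mod 256 = 21
Complement = 234

234


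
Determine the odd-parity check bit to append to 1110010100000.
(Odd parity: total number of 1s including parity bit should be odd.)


Number of 1s in data: 5
Parity bit: 0

0


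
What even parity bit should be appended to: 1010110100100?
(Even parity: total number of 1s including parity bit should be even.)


Number of 1s in data: 6
Parity bit: 0

0


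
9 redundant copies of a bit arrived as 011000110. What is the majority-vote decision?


Ones: 4 out of 9
Threshold: 5

0 (4/9 voted 1)


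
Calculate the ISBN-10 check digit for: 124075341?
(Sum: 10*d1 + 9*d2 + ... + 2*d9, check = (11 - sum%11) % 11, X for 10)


Weighted sum: 153
153 mod 11 = 10

Check digit: 1


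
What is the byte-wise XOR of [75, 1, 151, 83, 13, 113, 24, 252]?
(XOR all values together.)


XOR chain: 75 ^ 1 ^ 151 ^ 83 ^ 13 ^ 113 ^ 24 ^ 252 = 22

22


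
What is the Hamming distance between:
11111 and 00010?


XOR: 11101
Count of 1s: 4

4


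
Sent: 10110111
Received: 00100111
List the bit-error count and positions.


XOR: 10010000

2 error(s) at position(s): 0, 3


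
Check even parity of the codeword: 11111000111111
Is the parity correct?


Number of 1s: 11

No, parity error (11 ones)


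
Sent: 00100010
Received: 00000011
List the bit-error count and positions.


XOR: 00100001

2 error(s) at position(s): 2, 7


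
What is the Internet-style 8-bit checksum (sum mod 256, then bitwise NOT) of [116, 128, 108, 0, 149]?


Sum = 501 mod 256 = 245
Complement = 10

10


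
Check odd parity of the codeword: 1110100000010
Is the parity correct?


Number of 1s: 5

Yes, parity is correct (5 ones)


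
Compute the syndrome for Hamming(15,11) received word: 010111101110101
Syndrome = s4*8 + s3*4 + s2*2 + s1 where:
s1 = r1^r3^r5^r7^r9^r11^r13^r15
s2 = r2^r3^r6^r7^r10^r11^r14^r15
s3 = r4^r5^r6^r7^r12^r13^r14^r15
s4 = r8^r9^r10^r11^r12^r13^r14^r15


s1=0, s2=0, s3=0, s4=1

Syndrome = 8 (error at position 8)


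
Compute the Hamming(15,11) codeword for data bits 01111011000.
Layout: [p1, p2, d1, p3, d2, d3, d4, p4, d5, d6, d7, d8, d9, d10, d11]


Parity bits: p1=0, p2=1, p3=0, p4=1

010011111011000


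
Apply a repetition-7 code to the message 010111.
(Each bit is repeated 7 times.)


Each bit -> 7 copies

000000011111110000000111111111111111111111


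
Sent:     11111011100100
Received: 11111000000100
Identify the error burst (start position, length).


XOR: 00000011100000

Burst at position 6, length 3


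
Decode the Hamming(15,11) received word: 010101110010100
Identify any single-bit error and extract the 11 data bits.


Syndrome = 9: error at position 9

Data: 00111010100 (corrected bit 9)


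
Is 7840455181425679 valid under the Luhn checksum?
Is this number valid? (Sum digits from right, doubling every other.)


Luhn sum = 75
75 mod 10 = 5

Invalid (Luhn sum mod 10 = 5)


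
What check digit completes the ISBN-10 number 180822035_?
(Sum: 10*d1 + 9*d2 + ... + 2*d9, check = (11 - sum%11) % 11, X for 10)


Weighted sum: 179
179 mod 11 = 3

Check digit: 8


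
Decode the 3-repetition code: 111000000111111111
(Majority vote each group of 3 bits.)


Groups: 111, 000, 000, 111, 111, 111
Majority votes: 100111

100111


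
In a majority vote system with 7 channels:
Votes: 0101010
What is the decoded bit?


Ones: 3 out of 7
Threshold: 4

0 (3/7 voted 1)


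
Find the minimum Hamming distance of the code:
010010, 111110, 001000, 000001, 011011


Comparing all pairs, minimum distance: 2
Can detect 1 errors, correct 0 errors

2


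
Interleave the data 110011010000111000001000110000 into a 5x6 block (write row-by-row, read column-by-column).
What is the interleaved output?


Matrix:
  110011
  010000
  111000
  001000
  110000
Read columns: 101011110100110000001000010000

101011110100110000001000010000


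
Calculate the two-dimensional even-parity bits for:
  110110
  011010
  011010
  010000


Row parities: 0111
Column parities: 100110

Row P: 0111, Col P: 100110, Corner: 1


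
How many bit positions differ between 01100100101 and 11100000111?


XOR: 10000100010
Count of 1s: 3

3


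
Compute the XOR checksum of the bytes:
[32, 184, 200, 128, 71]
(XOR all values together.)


XOR chain: 32 ^ 184 ^ 200 ^ 128 ^ 71 = 151

151


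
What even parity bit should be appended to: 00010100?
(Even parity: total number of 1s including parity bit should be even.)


Number of 1s in data: 2
Parity bit: 0

0


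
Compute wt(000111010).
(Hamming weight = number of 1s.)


Counting 1s in 000111010

4


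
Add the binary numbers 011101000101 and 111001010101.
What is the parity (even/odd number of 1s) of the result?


011101000101 = 1861
111001010101 = 3669
Sum = 5530 = 1010110011010
1s count = 7

odd parity (7 ones in 1010110011010)


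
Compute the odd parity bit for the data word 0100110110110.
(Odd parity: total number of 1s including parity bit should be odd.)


Number of 1s in data: 7
Parity bit: 0

0


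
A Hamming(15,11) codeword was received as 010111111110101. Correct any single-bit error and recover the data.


Syndrome = 0: no error detected

Data: 01111110101 (no errors)


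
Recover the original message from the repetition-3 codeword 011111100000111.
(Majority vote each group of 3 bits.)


Groups: 011, 111, 100, 000, 111
Majority votes: 11001

11001


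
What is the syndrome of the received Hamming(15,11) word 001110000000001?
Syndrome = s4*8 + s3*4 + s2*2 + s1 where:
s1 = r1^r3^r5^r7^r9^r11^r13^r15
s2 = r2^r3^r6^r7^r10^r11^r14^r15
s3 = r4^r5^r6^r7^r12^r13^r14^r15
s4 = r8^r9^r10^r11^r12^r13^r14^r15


s1=1, s2=0, s3=1, s4=1

Syndrome = 13 (error at position 13)


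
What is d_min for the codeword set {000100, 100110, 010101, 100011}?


Comparing all pairs, minimum distance: 2
Can detect 1 errors, correct 0 errors

2


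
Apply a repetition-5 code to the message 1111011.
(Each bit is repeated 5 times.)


Each bit -> 5 copies

11111111111111111111000001111111111


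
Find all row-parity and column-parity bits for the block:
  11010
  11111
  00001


Row parities: 111
Column parities: 00100

Row P: 111, Col P: 00100, Corner: 1


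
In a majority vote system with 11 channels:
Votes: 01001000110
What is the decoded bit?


Ones: 4 out of 11
Threshold: 6

0 (4/11 voted 1)


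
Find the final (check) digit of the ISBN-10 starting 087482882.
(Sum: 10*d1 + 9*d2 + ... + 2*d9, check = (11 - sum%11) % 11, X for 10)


Weighted sum: 274
274 mod 11 = 10

Check digit: 1


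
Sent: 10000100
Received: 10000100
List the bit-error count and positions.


XOR: 00000000

0 errors (received matches sent)


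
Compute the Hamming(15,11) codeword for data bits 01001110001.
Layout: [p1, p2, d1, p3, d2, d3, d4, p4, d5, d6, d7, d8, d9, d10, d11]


Parity bits: p1=0, p2=1, p3=0, p4=0

010010001110001
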